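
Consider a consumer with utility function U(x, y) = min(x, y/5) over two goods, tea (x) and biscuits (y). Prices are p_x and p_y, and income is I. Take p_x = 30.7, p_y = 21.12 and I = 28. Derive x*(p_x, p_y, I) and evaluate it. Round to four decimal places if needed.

x* = 0.2054

With perfect complements, no substitution: consume in ratio x:y = 1:5.
Budget: p_x·x + p_y·5·x = I, so (p_x + 5·p_y)·x = I.
Demand: x*(p_x,p_y,I) = I/(p_x + 5·p_y), y* = 5·I/(p_x + 5·p_y).
Here 30.7 + 5·21.12 = 136.3, giving x* = 0.2054.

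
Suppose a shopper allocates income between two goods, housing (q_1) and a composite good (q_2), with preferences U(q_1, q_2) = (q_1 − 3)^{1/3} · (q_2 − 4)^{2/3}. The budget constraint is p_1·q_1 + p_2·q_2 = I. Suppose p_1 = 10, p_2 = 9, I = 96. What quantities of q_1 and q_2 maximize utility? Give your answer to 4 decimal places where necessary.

After buying the subsistence bundle (3, 4), a share 1/3 of the remaining income goes to q_1: q_1* = 3 + 1/3·(I − 3p_1 − 4p_2)/p_1.
Discretionary income = 96 − 3·10 − 4·9 = 30; q_1* = 3 + 1/3·30/10 = 4; q_2* = 4 + 2/3·30/9 = 6.2222.

q_1* = 4, q_2* = 6.2222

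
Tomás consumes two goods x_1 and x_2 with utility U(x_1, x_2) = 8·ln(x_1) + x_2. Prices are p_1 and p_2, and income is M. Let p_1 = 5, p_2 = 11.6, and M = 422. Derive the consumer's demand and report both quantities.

Set MRS = p_1/p_2: (8/x_1)/1 = p_1/p_2.
So x_1*(p_1,p_2) = 8·p_2/p_1, independent of income; and x_2* = (M − 8·p_2)/p_2.
At the given prices: x_1* = 8·11.6/5 = 18.56, and x_2* = 28.3793.

x_1* = 18.56, x_2* = 28.3793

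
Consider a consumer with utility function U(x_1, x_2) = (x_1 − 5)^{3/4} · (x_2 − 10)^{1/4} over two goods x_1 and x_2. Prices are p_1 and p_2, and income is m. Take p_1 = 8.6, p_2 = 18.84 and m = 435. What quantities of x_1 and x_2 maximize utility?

x_1* = 22.7558, x_2* = 12.7017

After buying the subsistence bundle (5, 10), a share 0.75 of the remaining income goes to x_1: x_1* = 5 + 0.75·(m − 5p_1 − 10p_2)/p_1.
Discretionary income = 435 − 5·8.6 − 10·18.84 = 203.6; x_1* = 5 + 0.75·203.6/8.6 = 22.7558; x_2* = 10 + 0.25·203.6/18.84 = 12.7017.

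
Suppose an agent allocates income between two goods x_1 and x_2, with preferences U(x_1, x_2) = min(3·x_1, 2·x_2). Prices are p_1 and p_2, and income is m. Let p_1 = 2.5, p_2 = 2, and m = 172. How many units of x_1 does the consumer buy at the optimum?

x_1* = 31.2727

Leontief preferences: the optimum is at the kink where x_1/2 = x_2/3, i.e. x_2 = (3/2)·x_1.
Budget: p_1·x_1 + p_2·(3/2)·x_1 = m, so (2·p_1 + 3·p_2)·x_1 = 2·m.
Demand: x_1*(p_1,p_2,m) = 2·m/(2·p_1 + 3·p_2), x_2* = 3·m/(2·p_1 + 3·p_2).
Here 2·2.5 + 3·2 = 11, giving x_1* = 31.2727.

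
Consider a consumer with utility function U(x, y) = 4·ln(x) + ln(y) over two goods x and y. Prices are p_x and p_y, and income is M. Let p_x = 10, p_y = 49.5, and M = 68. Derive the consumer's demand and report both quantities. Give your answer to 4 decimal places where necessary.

x* = 5.44, y* = 0.2747

MU_x/MU_y = (4·y)/(x); tangency sets this equal to p_x/p_y.
So 4·p_y·y = p_x·x; combined with the budget, a share 0.8 of income goes to x.
Demand: x*(p_x,p_y,M) = 0.8·M/p_x and y* = 0.2·M/p_y.
At p_x=10, p_y=49.5, M=68: x* = 0.8·68/10 = 5.44, y* = 0.2747.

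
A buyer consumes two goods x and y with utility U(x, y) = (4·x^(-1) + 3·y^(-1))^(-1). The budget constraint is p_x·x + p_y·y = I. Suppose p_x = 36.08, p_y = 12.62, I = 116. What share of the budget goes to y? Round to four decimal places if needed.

With the ratio pinned down, the budget gives x* = I/(p_x + p_y·(y/x)) and y* = (y/x)·x*.
Numerically y/x = 1.464314, so x* = 116/(36.08 + 12.62·1.464314) = 2.1261 and y* = 1.464314·2.1261 = 3.1133.
Expenditure on y: 12.62·3.1133 = 39.2898; share = 0.3387.

share on y = 0.3387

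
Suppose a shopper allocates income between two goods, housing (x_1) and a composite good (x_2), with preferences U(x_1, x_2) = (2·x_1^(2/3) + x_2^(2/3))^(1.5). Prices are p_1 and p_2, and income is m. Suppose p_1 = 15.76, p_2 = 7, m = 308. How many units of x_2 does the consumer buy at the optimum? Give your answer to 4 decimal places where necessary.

x_2* = 17.0659

From the CES first-order condition, 2·(x_2/x_1)^(1/3) = p_1/p_2.
Solve for the ratio: x_2/x_1 = [(1/2)·p_1/p_2]^(3).
With the ratio pinned down, the budget gives x_1* = m/(p_1 + p_2·(x_2/x_1)) and x_2* = (x_2/x_1)·x_1*.
Numerically x_2/x_1 = 1.426542, so x_1* = 308/(15.76 + 7·1.426542) = 11.9631 and x_2* = 1.426542·11.9631 = 17.0659.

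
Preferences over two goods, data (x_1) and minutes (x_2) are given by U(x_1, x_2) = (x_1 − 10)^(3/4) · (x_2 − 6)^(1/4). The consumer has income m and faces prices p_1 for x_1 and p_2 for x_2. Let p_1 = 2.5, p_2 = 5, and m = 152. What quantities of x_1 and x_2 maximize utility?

After buying the subsistence bundle (10, 6), a share 0.75 of the remaining income goes to x_1: x_1* = 10 + 0.75·(m − 10p_1 − 6p_2)/p_1.
Discretionary income = 152 − 10·2.5 − 6·5 = 97; x_1* = 10 + 0.75·97/2.5 = 39.1; x_2* = 6 + 0.25·97/5 = 10.85.

x_1* = 39.1, x_2* = 10.85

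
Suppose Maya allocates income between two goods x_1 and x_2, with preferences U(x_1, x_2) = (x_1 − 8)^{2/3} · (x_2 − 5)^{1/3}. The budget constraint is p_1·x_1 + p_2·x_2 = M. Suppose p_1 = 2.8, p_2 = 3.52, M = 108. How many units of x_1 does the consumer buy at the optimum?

x_1* = 24.1905

Let x_1' = x_1−8, x_2' = x_2−5. MRS = 2·x_2'/x_1' = p_1/p_2.
Substituting into the budget: x_1* = 8 + 2/3·(M − 8·p_1 − 5·p_2)/p_1, and x_2* = 5 + 1/3·(…)/p_2.
Discretionary income = 108 − 8·2.8 − 5·3.52 = 68; x_1* = 8 + 2/3·68/2.8 = 24.1905.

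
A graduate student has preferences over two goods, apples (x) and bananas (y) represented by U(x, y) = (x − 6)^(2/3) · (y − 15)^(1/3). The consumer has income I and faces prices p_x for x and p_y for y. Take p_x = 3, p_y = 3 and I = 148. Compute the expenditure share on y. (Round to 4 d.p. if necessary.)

share on y = 0.4955

Let x' = x−6, y' = y−15. MRS = 2·y'/x' = p_x/p_y.
After buying the subsistence bundle (6, 15), a share 2/3 of the remaining income goes to x: x* = 6 + 2/3·(I − 6p_x − 15p_y)/p_x.
Discretionary income = 148 − 6·3 − 15·3 = 85; x* = 6 + 2/3·85/3 = 24.8889; y* = 15 + 1/3·85/3 = 24.4444.
Expenditure on y: 3·24.4444 = 73.3333; share = 0.4955.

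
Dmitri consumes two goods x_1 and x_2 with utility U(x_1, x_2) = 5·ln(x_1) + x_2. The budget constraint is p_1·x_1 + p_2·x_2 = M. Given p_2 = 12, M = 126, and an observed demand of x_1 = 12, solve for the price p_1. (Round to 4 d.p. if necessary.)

p_1 = 5

Set MRS = p_1/p_2: (5/x_1)/1 = p_1/p_2.
So x_1*(p_1,p_2) = 5·p_2/p_1, independent of income; and x_2* = (M − 5·p_2)/p_2.
Set x_1* = 12 in the demand function and solve for p_1: p_1 = 5.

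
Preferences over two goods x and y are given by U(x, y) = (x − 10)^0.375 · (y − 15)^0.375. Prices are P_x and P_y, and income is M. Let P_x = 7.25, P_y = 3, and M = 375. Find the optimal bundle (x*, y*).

Let x' = x−10, y' = y−15. MRS = y'/x' = P_x/P_y.
Substituting into the budget: x* = 10 + 0.5·(M − 10·P_x − 15·P_y)/P_x, and y* = 15 + 0.5·(…)/P_y.
Discretionary income = 375 − 10·7.25 − 15·3 = 257.5; x* = 10 + 0.5·257.5/7.25 = 27.7586; y* = 15 + 0.5·257.5/3 = 57.9167.

x* = 27.7586, y* = 57.9167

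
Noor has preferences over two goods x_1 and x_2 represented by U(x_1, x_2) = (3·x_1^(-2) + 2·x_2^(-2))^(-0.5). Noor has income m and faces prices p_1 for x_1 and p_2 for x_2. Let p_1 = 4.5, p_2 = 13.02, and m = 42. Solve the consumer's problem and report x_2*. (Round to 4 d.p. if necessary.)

MU_x_1 ∝ 3·x_1^(-3), MU_x_2 ∝ 2·x_2^(-3), so MRS = (3/2)·(x_2/x_1)^(3) = p_1/p_2.
Solve for the ratio: x_2/x_1 = [(2/3)·p_1/p_2]^(1/3).
With the ratio pinned down, the budget gives x_1* = m/(p_1 + p_2·(x_2/x_1)) and x_2* = (x_2/x_1)·x_1*.
Numerically x_2/x_1 = 0.613061, so x_1* = 42/(4.5 + 13.02·0.613061) = 3.3648 and x_2* = 0.613061·3.3648 = 2.0628.

x_2* = 2.0628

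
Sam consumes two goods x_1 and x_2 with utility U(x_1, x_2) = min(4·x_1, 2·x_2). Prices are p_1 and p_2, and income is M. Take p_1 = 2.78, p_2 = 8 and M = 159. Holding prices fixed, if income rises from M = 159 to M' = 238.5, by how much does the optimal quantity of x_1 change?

Δx_1* = 4.2332

Here 2·2.78 + 4·8 = 37.56, giving x_1* = 8.4665.
At M' = 238.5: x_1* = 12.6997. Change: 12.6997 − 8.4665 = 4.2332.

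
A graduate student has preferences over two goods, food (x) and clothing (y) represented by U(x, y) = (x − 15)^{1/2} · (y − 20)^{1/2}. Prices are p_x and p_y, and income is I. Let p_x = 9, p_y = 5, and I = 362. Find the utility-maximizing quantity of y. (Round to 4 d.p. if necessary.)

y* = 32.7

Let x' = x−15, y' = y−20. MRS = y'/x' = p_x/p_y.
After buying the subsistence bundle (15, 20), a share 0.5 of the remaining income goes to x: x* = 15 + 0.5·(I − 15p_x − 20p_y)/p_x.
Discretionary income = 362 − 15·9 − 20·5 = 127; y* = 20 + 0.5·127/5 = 32.7.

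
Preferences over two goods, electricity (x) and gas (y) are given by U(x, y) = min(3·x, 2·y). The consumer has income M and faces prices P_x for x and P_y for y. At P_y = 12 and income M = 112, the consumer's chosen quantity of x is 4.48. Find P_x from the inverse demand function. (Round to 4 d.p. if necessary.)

With perfect complements, no substitution: consume in ratio x:y = 2:3.
Budget: P_x·x + P_y·(3/2)·x = M, so (2·P_x + 3·P_y)·x = 2·M.
Demand: x*(P_x,P_y,M) = 2·M/(2·P_x + 3·P_y), y* = 3·M/(2·P_x + 3·P_y).
Set x* = 4.48 in the demand function and solve for P_x: P_x = 7.

P_x = 7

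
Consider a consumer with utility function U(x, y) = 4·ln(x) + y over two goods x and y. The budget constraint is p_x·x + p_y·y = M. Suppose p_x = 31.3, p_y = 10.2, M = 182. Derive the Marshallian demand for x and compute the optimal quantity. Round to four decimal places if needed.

x* = 1.3035

MU_x = 4/x, MU_y = 1. Tangency: 4/x = p_x/p_y.
So x*(p_x,p_y) = 4·p_y/p_x, independent of income; and y* = (M − 4·p_y)/p_y.
At the given prices: x* = 4·10.2/31.3 = 1.3035.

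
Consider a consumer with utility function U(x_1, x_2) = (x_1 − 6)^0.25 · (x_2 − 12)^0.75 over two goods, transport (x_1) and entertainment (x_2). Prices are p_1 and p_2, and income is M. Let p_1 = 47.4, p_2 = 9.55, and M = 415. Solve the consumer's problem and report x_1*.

x_1* = 6.0844

Let x_1' = x_1−6, x_2' = x_2−12. MRS = (1/3)·x_2'/x_1' = p_1/p_2.
Substituting into the budget: x_1* = 6 + 0.25·(M − 6·p_1 − 12·p_2)/p_1, and x_2* = 12 + 0.75·(…)/p_2.
Discretionary income = 415 − 6·47.4 − 12·9.55 = 16; x_1* = 6 + 0.25·16/47.4 = 6.0844.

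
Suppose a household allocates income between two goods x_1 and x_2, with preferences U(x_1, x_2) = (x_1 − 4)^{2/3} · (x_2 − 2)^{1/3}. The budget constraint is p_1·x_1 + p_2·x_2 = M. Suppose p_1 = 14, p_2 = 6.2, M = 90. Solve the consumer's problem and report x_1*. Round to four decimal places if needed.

x_1* = 5.0286

MRS = 2·(x_2−2)/(x_1−4). Tangency with p_1/p_2 gives x_2−2 = (1/2)·(p_1/p_2)·(x_1−4).
After buying the subsistence bundle (4, 2), a share 2/3 of the remaining income goes to x_1: x_1* = 4 + 2/3·(M − 4p_1 − 2p_2)/p_1.
Discretionary income = 90 − 4·14 − 2·6.2 = 21.6; x_1* = 4 + 2/3·21.6/14 = 5.0286.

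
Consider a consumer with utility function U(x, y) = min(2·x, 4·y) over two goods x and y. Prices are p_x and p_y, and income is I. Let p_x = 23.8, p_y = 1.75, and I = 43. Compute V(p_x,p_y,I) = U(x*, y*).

Leontief preferences: the optimum is at the kink where x/4 = y/2, i.e. y = (1/2)·x.
Budget: p_x·x + p_y·(1/2)·x = I, so (4·p_x + 2·p_y)·x = 4·I.
Demand: x*(p_x,p_y,I) = 4·I/(4·p_x + 2·p_y), y* = 2·I/(4·p_x + 2·p_y).
Here 4·23.8 + 2·1.75 = 98.7, giving x* = 1.7427 and y* = 0.8713.
Utility at the optimum: U(1.7427, 0.8713) = 3.4853.

V = 3.4853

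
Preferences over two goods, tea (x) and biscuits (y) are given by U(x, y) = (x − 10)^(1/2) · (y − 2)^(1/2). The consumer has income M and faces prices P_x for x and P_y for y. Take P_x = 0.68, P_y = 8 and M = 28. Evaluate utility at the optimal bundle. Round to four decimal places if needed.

Let x' = x−10, y' = y−2. MRS = y'/x' = P_x/P_y.
After buying the subsistence bundle (10, 2), a share 0.5 of the remaining income goes to x: x* = 10 + 0.5·(M − 10P_x − 2P_y)/P_x.
Discretionary income = 28 − 10·0.68 − 2·8 = 5.2; x* = 10 + 0.5·5.2/0.68 = 13.8235; y* = 2 + 0.5·5.2/8 = 2.325.
Utility at the optimum: U(13.8235, 2.325) = 1.1147.

V = 1.1147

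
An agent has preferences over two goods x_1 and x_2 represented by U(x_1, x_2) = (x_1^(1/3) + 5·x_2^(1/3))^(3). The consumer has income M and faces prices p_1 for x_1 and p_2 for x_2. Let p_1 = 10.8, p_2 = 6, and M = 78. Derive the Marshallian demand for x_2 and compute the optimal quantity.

MU_x_1 ∝ x_1^(-2/3), MU_x_2 ∝ 5·x_2^(-2/3), so MRS = (1/5)·(x_2/x_1)^(2/3) = p_1/p_2.
Solve for the ratio: x_2/x_1 = [5·p_1/p_2]^(1.5).
Substitute x_2 = (x_2/x_1)·x_1 into the budget: x_1* = M/(p_1 + p_2·(x_2/x_1)).
Numerically x_2/x_1 = 27, so x_1* = 78/(10.8 + 6·27) = 0.4514 and x_2* = 27·0.4514 = 12.1875.

x_2* = 12.1875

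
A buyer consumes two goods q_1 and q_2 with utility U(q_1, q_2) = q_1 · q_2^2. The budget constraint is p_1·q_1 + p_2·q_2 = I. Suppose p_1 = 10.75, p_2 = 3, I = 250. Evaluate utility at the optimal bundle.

MU_q_1/MU_q_2 = (q_2)/(2·q_1); tangency sets this equal to p_1/p_2.
Rearranging, p_2·q_2 = 2·p_1·q_1. Substituting into the budget gives p_1·q_1·(1 + 2) = I.
Demand: q_1*(p_1,p_2,I) = 1/3·I/p_1 and q_2* = 2/3·I/p_2.
At p_1=10.75, p_2=3, I=250: q_1* = 1/3·250/10.75 = 7.7519, q_2* = 55.5556.
Utility at the optimum: U(7.7519, 55.5556) = 23925.7345.

V = 23925.7345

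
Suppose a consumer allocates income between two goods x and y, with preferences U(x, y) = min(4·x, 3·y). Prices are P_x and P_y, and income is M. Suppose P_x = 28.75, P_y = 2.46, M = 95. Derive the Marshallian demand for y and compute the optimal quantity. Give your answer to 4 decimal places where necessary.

With perfect complements, no substitution: consume in ratio x:y = 3:4.
Budget: P_x·x + P_y·(4/3)·x = M, so (3·P_x + 4·P_y)·x = 3·M.
Demand: x*(P_x,P_y,M) = 3·M/(3·P_x + 4·P_y), y* = 4·M/(3·P_x + 4·P_y).
Here 3·28.75 + 4·2.46 = 96.09, giving y* = 3.9546.

y* = 3.9546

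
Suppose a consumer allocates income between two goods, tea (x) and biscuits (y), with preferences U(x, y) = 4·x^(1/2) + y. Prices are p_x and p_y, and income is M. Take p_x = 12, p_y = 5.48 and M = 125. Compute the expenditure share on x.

Utility is quasi-linear in y; the FOC for x is 2/√x = p_x/p_y.
Thus x* = (2·p_y/p_x)² — independent of M — with the rest of income spent on y.
Plugging in: x* = (2·5.48/12)² = 0.8342, y* = 20.9836.
Expenditure on x: 12·0.8342 = 10.0101; share = 0.0801.

share on x = 0.0801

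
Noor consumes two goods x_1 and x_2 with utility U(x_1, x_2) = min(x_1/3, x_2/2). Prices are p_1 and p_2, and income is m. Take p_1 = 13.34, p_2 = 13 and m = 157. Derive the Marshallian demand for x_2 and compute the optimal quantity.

x_2* = 4.7561

Leontief preferences: the optimum is at the kink where x_1/3 = x_2/2, i.e. x_2 = (2/3)·x_1.
Budget: p_1·x_1 + p_2·(2/3)·x_1 = m, so (3·p_1 + 2·p_2)·x_1 = 3·m.
Demand: x_1*(p_1,p_2,m) = 3·m/(3·p_1 + 2·p_2), x_2* = 2·m/(3·p_1 + 2·p_2).
Here 3·13.34 + 2·13 = 66.02, giving x_2* = 4.7561.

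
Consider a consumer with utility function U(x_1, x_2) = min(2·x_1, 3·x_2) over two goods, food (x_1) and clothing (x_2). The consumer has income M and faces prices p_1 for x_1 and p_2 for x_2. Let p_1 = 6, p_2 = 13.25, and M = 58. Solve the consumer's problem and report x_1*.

x_1* = 3.9101

Demand: x_1*(p_1,p_2,M) = 3·M/(3·p_1 + 2·p_2), x_2* = 2·M/(3·p_1 + 2·p_2).
Here 3·6 + 2·13.25 = 44.5, giving x_1* = 3.9101.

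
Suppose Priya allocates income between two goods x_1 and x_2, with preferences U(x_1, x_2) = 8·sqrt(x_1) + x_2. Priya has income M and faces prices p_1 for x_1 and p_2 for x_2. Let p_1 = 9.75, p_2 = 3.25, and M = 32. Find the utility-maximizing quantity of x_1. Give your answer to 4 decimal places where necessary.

x_1* = 1.7778

MU_x_1 = 4/√x_1, MU_x_2 = 1. Tangency: 4/√x_1 = p_1/p_2.
Solve: √x_1 = 4·p_2/p_1, so x_1*(p_1,p_2) = (4·p_2/p_1)², and x_2* = (M − p_1·x_1*)/p_2.
Plugging in: x_1* = (4·3.25/9.75)² = 1.7778.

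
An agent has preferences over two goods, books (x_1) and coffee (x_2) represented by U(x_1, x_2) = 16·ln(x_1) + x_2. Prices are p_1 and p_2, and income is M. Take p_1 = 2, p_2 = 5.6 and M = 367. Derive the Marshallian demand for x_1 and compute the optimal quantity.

So x_1*(p_1,p_2) = 16·p_2/p_1, independent of income; and x_2* = (M − 16·p_2)/p_2.
At the given prices: x_1* = 16·5.6/2 = 44.8.

x_1* = 44.8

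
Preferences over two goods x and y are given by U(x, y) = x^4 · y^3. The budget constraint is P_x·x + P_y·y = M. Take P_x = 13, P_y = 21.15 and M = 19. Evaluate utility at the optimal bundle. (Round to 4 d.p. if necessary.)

Demand: x*(P_x,P_y,M) = 4/7·M/P_x and y* = 3/7·M/P_y.
At P_x=13, P_y=21.15, M=19: x* = 4/7·19/13 = 0.8352, y* = 0.385.
Utility at the optimum: U(0.8352, 0.385) = 0.0278.

V = 0.0278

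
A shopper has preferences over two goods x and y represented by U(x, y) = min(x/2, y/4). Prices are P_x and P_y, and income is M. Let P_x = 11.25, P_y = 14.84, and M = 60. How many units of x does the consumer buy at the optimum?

With perfect complements, no substitution: consume in ratio x:y = 2:4.
Budget: P_x·x + P_y·2·x = M, so (2·P_x + 4·P_y)·x = 2·M.
Demand: x*(P_x,P_y,M) = 2·M/(2·P_x + 4·P_y), y* = 4·M/(2·P_x + 4·P_y).
Here 2·11.25 + 4·14.84 = 81.86, giving x* = 1.4659.

x* = 1.4659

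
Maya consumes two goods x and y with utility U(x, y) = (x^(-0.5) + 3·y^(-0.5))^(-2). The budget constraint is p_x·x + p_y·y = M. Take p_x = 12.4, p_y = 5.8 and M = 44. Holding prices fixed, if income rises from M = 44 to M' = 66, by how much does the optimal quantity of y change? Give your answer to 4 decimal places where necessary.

MU_x ∝ x^(-1.5), MU_y ∝ 3·y^(-1.5), so MRS = (1/3)·(y/x)^(1.5) = p_x/p_y.
Hence y/x = (3·p_x/p_y)^(1/(1.5)), i.e. raised to the 2/3 power.
Substitute y = (y/x)·x into the budget: x* = M/(p_x + p_y·(y/x)).
Numerically y/x = 3.452046, so x* = 44/(12.4 + 5.8·3.452046) = 1.3571 and y* = 3.452046·1.3571 = 4.6848.
At M' = 66: y* = 7.0272. Change: 7.0272 − 4.6848 = 2.3424.

Δy* = 2.3424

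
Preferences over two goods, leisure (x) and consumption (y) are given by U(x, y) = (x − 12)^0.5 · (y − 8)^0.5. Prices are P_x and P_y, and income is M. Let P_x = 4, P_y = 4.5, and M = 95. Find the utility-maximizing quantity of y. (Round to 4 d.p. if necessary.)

y* = 9.2222

Let x' = x−12, y' = y−8. MRS = y'/x' = P_x/P_y.
Substituting into the budget: x* = 12 + 0.5·(M − 12·P_x − 8·P_y)/P_x, and y* = 8 + 0.5·(…)/P_y.
Discretionary income = 95 − 12·4 − 8·4.5 = 11; y* = 8 + 0.5·11/4.5 = 9.2222.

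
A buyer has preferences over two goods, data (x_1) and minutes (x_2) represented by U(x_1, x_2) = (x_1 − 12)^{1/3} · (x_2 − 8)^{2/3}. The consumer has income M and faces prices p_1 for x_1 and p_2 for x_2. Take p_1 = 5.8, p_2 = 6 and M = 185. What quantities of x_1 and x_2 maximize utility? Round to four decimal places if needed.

This is Cobb-Douglas in (x_1−12, x_2−8): tangency gives 1/3·p_2·(x_2−8) = 2/3·p_1·(x_1−12).
After buying the subsistence bundle (12, 8), a share 1/3 of the remaining income goes to x_1: x_1* = 12 + 1/3·(M − 12p_1 − 8p_2)/p_1.
Discretionary income = 185 − 12·5.8 − 8·6 = 67.4; x_1* = 12 + 1/3·67.4/5.8 = 15.8736; x_2* = 8 + 2/3·67.4/6 = 15.4889.

x_1* = 15.8736, x_2* = 15.4889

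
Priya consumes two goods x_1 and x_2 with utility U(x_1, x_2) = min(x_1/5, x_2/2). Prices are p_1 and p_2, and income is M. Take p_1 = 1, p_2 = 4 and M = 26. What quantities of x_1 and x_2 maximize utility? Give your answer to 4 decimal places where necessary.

With perfect complements, no substitution: consume in ratio x_1:x_2 = 5:2.
Budget: p_1·x_1 + p_2·(2/5)·x_1 = M, so (5·p_1 + 2·p_2)·x_1 = 5·M.
Demand: x_1*(p_1,p_2,M) = 5·M/(5·p_1 + 2·p_2), x_2* = 2·M/(5·p_1 + 2·p_2).
Here 5·1 + 2·4 = 13, giving x_1* = 10 and x_2* = 4.

x_1* = 10, x_2* = 4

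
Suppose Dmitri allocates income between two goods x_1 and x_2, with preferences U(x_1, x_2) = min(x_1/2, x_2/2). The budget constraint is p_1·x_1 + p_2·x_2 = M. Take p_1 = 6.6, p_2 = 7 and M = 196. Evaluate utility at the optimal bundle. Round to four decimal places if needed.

V = 7.2059

Leontief preferences: the optimum is at the kink where x_1/2 = x_2/2, i.e. x_2 = x_1.
Budget: p_1·x_1 + p_2·x_1 = M, so (2·p_1 + 2·p_2)·x_1 = 2·M.
Demand: x_1*(p_1,p_2,M) = 2·M/(2·p_1 + 2·p_2), x_2* = 2·M/(2·p_1 + 2·p_2).
Here 2·6.6 + 2·7 = 27.2, giving x_1* = 14.4118 and x_2* = 14.4118.
Utility at the optimum: U(14.4118, 14.4118) = 7.2059.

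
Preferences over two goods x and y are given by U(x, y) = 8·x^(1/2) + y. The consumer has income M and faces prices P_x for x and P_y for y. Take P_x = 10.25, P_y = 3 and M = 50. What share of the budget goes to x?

share on x = 0.281

Utility is quasi-linear in y; the FOC for x is 4/√x = P_x/P_y.
Solve: √x = 4·P_y/P_x, so x*(P_x,P_y) = (4·P_y/P_x)², and y* = (M − P_x·x*)/P_y.
Plugging in: x* = (4·3/10.25)² = 1.3706, y* = 11.9837.
Expenditure on x: 10.25·1.3706 = 14.0488; share = 0.281.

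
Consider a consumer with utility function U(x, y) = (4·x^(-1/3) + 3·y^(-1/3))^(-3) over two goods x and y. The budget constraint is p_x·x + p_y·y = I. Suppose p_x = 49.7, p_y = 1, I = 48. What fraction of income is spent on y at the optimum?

share on y = 0.2329

Substitute y = (y/x)·x into the budget: x* = I/(p_x + p_y·(y/x)).
Numerically y/x = 15.085623, so x* = 48/(49.7 + 1·15.085623) = 0.7409 and y* = 15.085623·0.7409 = 11.177.
Expenditure on y: 1·11.177 = 11.177; share = 0.2329.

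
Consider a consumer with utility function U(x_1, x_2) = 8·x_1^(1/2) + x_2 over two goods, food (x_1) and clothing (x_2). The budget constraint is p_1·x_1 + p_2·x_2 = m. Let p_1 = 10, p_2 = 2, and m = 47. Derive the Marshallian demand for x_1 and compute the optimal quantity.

x_1* = 0.64

Set MRS = p_1/p_2: 4·x_1^(−1/2) = p_1/p_2.
Thus x_1* = (4·p_2/p_1)² — independent of m — with the rest of income spent on x_2.
Plugging in: x_1* = (4·2/10)² = 0.64.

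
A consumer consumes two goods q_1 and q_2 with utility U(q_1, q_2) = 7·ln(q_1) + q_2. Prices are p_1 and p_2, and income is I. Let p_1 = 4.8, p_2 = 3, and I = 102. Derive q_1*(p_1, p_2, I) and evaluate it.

q_1* = 4.375

MU_q_1 = 7/q_1, MU_q_2 = 1. Tangency: 7/q_1 = p_1/p_2.
So q_1*(p_1,p_2) = 7·p_2/p_1, independent of income; and q_2* = (I − 7·p_2)/p_2.
At the given prices: q_1* = 7·3/4.8 = 4.375.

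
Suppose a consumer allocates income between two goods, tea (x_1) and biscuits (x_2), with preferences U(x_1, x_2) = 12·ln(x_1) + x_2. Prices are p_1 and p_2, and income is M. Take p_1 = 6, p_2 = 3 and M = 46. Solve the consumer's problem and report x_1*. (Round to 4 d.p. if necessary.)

x_1* = 6

Set MRS = p_1/p_2: (12/x_1)/1 = p_1/p_2.
So x_1*(p_1,p_2) = 12·p_2/p_1, independent of income; and x_2* = (M − 12·p_2)/p_2.
At the given prices: x_1* = 12·3/6 = 6.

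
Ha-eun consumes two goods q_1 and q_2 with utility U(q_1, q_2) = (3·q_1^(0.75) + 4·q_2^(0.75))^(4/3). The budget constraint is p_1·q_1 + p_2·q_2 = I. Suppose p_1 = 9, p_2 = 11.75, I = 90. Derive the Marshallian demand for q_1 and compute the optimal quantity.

From the CES first-order condition, (3/4)·(q_2/q_1)^(0.25) = p_1/p_2.
Solve for the ratio: q_2/q_1 = [(4/3)·p_1/p_2]^(4).
With the ratio pinned down, the budget gives q_1* = I/(p_1 + p_2·(q_2/q_1)) and q_2* = (q_2/q_1)·q_1*.
Numerically q_2/q_1 = 1.087861, so q_1* = 90/(9 + 11.75·1.087861) = 4.1318.

q_1* = 4.1318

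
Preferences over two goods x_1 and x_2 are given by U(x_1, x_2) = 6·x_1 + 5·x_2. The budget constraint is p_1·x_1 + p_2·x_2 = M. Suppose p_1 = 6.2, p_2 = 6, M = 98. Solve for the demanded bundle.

x_1* = 15.8065, x_2* = 0

Perfect substitutes: compare marginal utility per dollar. 6/p_1 vs 5/p_2 → 0.9677 vs 0.8333.
x_1 gives more utility per dollar, so spend all income on x_1: x_1* = M/p_1, x_2* = 0.
Numerically: x_1* = 15.8065, x_2* = 0.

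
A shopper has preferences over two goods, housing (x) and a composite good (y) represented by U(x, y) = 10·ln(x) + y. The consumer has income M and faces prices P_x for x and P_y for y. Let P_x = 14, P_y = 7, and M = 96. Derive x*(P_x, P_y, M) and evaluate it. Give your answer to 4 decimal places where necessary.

So x*(P_x,P_y) = 10·P_y/P_x, independent of income; and y* = (M − 10·P_y)/P_y.
At the given prices: x* = 10·7/14 = 5.

x* = 5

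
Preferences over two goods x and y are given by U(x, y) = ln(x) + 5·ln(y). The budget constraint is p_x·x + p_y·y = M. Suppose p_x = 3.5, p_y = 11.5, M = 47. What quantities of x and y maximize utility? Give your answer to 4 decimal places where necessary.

x* = 2.2381, y* = 3.4058

MU_x/MU_y = (y)/(5·x); tangency sets this equal to p_x/p_y.
Rearranging, p_y·y = 5·p_x·x. Substituting into the budget gives p_x·x·(1 + 5) = M.
Demand: x*(p_x,p_y,M) = 1/6·M/p_x and y* = 5/6·M/p_y.
At p_x=3.5, p_y=11.5, M=47: x* = 1/6·47/3.5 = 2.2381, y* = 3.4058.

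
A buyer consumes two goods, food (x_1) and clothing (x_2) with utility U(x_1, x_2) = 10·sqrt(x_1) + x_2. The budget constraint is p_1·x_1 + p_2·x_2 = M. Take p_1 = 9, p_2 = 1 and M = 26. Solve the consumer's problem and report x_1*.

Utility is quasi-linear in x_2; the FOC for x_1 is 5/√x_1 = p_1/p_2.
Thus x_1* = (5·p_2/p_1)² — independent of M — with the rest of income spent on x_2.
Plugging in: x_1* = (5·1/9)² = 0.3086.

x_1* = 0.3086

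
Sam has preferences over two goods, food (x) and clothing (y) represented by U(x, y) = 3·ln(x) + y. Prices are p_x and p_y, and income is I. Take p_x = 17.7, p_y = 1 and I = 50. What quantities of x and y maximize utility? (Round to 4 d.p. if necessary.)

Set MRS = p_x/p_y: (3/x)/1 = p_x/p_y.
So x*(p_x,p_y) = 3·p_y/p_x, independent of income; and y* = (I − 3·p_y)/p_y.
At the given prices: x* = 3·1/17.7 = 0.1695, and y* = 47.

x* = 0.1695, y* = 47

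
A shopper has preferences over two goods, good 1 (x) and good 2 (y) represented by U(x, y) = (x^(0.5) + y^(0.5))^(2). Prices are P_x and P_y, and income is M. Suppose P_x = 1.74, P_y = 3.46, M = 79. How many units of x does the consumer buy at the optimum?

MU_x ∝ x^(-0.5), MU_y ∝ y^(-0.5), so MRS = (y/x)^(0.5) = P_x/P_y.
Hence y/x = (P_x/P_y)^(1/(0.5)), i.e. raised to the 2 power.
With the ratio pinned down, the budget gives x* = M/(P_x + P_y·(y/x)) and y* = (y/x)·x*.
Numerically y/x = 0.252899, so x* = 79/(1.74 + 3.46·0.252899) = 30.21.

x* = 30.21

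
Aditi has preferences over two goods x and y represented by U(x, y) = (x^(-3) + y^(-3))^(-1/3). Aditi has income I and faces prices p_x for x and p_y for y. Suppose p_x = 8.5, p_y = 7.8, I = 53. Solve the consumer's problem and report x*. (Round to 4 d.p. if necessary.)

x* = 3.2181

From the CES first-order condition, (y/x)^(4) = p_x/p_y.
Hence y/x = (p_x/p_y)^(1/(4)), i.e. raised to the 0.25 power.
With the ratio pinned down, the budget gives x* = I/(p_x + p_y·(y/x)) and y* = (y/x)·x*.
Numerically y/x = 1.021718, so x* = 53/(8.5 + 7.8·1.021718) = 3.2181.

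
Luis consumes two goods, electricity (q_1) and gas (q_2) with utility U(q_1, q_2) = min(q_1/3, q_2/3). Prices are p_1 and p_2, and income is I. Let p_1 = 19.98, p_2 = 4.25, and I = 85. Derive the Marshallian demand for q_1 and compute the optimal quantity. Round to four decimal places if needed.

With perfect complements, no substitution: consume in ratio q_1:q_2 = 3:3.
Budget: p_1·q_1 + p_2·q_1 = I, so (3·p_1 + 3·p_2)·q_1 = 3·I.
Demand: q_1*(p_1,p_2,I) = 3·I/(3·p_1 + 3·p_2), q_2* = 3·I/(3·p_1 + 3·p_2).
Here 3·19.98 + 3·4.25 = 72.69, giving q_1* = 3.508.

q_1* = 3.508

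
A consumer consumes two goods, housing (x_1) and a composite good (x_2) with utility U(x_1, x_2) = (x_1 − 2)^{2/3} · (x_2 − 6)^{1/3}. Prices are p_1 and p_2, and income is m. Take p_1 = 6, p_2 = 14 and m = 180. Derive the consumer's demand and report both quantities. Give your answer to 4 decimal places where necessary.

x_1* = 11.3333, x_2* = 8

MRS = 2·(x_2−6)/(x_1−2). Tangency with p_1/p_2 gives x_2−6 = (1/2)·(p_1/p_2)·(x_1−2).
Substituting into the budget: x_1* = 2 + 2/3·(m − 2·p_1 − 6·p_2)/p_1, and x_2* = 6 + 1/3·(…)/p_2.
Discretionary income = 180 − 2·6 − 6·14 = 84; x_1* = 2 + 2/3·84/6 = 11.3333; x_2* = 6 + 1/3·84/14 = 8.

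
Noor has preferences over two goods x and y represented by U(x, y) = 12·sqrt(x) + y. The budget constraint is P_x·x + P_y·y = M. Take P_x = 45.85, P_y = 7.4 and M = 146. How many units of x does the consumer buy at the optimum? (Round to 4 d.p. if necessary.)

Set MRS = P_x/P_y: 6·x^(−1/2) = P_x/P_y.
Thus x* = (6·P_y/P_x)² — independent of M — with the rest of income spent on y.
Plugging in: x* = (6·7.4/45.85)² = 0.9378.

x* = 0.9378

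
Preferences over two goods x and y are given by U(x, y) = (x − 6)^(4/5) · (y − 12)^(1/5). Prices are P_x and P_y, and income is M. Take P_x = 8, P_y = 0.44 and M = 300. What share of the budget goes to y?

share on y = 0.1821

Let x' = x−6, y' = y−12. MRS = 4·y'/x' = P_x/P_y.
Substituting into the budget: x* = 6 + 0.8·(M − 6·P_x − 12·P_y)/P_x, and y* = 12 + 0.2·(…)/P_y.
Discretionary income = 300 − 6·8 − 12·0.44 = 246.72; x* = 6 + 0.8·246.72/8 = 30.672; y* = 12 + 0.2·246.72/0.44 = 124.1455.
Expenditure on y: 0.44·124.1455 = 54.624; share = 0.1821.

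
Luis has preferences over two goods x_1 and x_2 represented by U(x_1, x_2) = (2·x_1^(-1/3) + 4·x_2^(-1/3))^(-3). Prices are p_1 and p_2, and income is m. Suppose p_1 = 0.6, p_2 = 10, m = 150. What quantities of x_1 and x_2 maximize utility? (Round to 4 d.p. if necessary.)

x_1* = 56.8429, x_2* = 11.5894

With the ratio pinned down, the budget gives x_1* = m/(p_1 + p_2·(x_2/x_1)) and x_2* = (x_2/x_1)·x_1*.
Numerically x_2/x_1 = 0.203885, so x_1* = 150/(0.6 + 10·0.203885) = 56.8429 and x_2* = 0.203885·56.8429 = 11.5894.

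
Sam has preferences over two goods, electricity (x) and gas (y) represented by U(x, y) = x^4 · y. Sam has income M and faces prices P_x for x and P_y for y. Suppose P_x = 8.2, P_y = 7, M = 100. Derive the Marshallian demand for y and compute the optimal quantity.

y* = 2.8571

MU_x/MU_y = (4·y)/(x); tangency sets this equal to P_x/P_y.
So 4·P_y·y = P_x·x; combined with the budget, a share 0.8 of income goes to x.
Demand: x*(P_x,P_y,M) = 0.8·M/P_x and y* = 0.2·M/P_y.
At P_x=8.2, P_y=7, M=100: y* = 0.2·100/7 = 2.8571.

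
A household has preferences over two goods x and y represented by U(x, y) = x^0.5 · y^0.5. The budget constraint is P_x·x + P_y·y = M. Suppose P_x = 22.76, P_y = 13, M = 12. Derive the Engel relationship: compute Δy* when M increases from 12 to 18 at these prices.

Δy* = 0.2308

The MRS is y/x. Set MRS = P_x/P_y.
So 0.5·P_y·y = 0.5·P_x·x; combined with the budget, a share 0.5 of income goes to x.
Demand: x*(P_x,P_y,M) = 0.5·M/P_x and y* = 0.5·M/P_y.
At P_x=22.76, P_y=13, M=12: y* = 0.5·12/13 = 0.4615.
At M' = 18: y* = 0.6923. Change: 0.6923 − 0.4615 = 0.2308.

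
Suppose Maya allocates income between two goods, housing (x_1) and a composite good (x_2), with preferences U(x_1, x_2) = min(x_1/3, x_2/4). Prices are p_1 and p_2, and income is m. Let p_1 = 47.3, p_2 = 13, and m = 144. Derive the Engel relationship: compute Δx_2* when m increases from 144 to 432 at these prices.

With perfect complements, no substitution: consume in ratio x_1:x_2 = 3:4.
Budget: p_1·x_1 + p_2·(4/3)·x_1 = m, so (3·p_1 + 4·p_2)·x_1 = 3·m.
Demand: x_1*(p_1,p_2,m) = 3·m/(3·p_1 + 4·p_2), x_2* = 4·m/(3·p_1 + 4·p_2).
Here 3·47.3 + 4·13 = 193.9, giving x_2* = 2.9706.
At m' = 432: x_2* = 8.9118. Change: 8.9118 − 2.9706 = 5.9412.

Δx_2* = 5.9412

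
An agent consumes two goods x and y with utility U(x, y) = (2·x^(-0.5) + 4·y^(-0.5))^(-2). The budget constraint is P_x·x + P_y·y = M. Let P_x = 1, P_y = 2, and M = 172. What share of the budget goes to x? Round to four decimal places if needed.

share on x = 0.3333

Substitute y = (y/x)·x into the budget: x* = M/(P_x + P_y·(y/x)).
Numerically y/x = 1, so x* = 172/(1 + 2·1) = 57.3333 and y* = 1·57.3333 = 57.3333.
Expenditure on x: 1·57.3333 = 57.3333; share = 0.3333.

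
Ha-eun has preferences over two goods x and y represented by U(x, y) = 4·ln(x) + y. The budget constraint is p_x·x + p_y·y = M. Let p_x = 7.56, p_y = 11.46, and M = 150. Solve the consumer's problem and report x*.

Set MRS = p_x/p_y: (4/x)/1 = p_x/p_y.
So x*(p_x,p_y) = 4·p_y/p_x, independent of income; and y* = (M − 4·p_y)/p_y.
At the given prices: x* = 4·11.46/7.56 = 6.0635.

x* = 6.0635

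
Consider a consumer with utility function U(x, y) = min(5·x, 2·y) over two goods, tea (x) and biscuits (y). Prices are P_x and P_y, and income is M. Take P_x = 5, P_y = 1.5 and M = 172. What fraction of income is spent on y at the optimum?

share on y = 0.4286

With perfect complements, no substitution: consume in ratio x:y = 2:5.
Budget: P_x·x + P_y·(5/2)·x = M, so (2·P_x + 5·P_y)·x = 2·M.
Demand: x*(P_x,P_y,M) = 2·M/(2·P_x + 5·P_y), y* = 5·M/(2·P_x + 5·P_y).
Here 2·5 + 5·1.5 = 17.5, giving x* = 19.6571 and y* = 49.1429.
Expenditure on y: 1.5·49.1429 = 73.7143; share = 0.4286.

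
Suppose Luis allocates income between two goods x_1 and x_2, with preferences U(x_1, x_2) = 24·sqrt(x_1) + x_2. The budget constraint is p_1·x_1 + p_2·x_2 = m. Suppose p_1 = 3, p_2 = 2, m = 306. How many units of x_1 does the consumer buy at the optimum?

MU_x_1 = 12/√x_1, MU_x_2 = 1. Tangency: 12/√x_1 = p_1/p_2.
Solve: √x_1 = 12·p_2/p_1, so x_1*(p_1,p_2) = (12·p_2/p_1)², and x_2* = (m − p_1·x_1*)/p_2.
Plugging in: x_1* = (12·2/3)² = 64.

x_1* = 64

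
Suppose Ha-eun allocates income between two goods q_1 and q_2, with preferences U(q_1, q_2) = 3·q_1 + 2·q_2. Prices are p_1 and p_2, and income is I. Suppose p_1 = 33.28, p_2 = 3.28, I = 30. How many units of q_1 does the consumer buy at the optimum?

Linear utility — the consumer picks whichever good has higher MU/price: 3/33.28 = 0.0901 vs 2/3.28 = 0.6098.
q_2 gives more utility per dollar, so spend all income on q_2: q_2* = I/p_2, q_1* = 0.
Numerically: q_1* = 0, q_2* = 9.1463.

q_1* = 0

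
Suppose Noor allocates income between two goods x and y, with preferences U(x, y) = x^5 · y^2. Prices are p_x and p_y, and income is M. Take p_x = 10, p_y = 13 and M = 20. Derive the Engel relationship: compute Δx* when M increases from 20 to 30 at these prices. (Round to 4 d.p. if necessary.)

Δx* = 0.7143

MU_x/MU_y = (5·y)/(2·x); tangency sets this equal to p_x/p_y.
Rearranging, p_y·y = (2/5)·p_x·x. Substituting into the budget gives p_x·x·(1 + (2/5)) = M.
Demand: x*(p_x,p_y,M) = 5/7·M/p_x and y* = 2/7·M/p_y.
At p_x=10, p_y=13, M=20: x* = 5/7·20/10 = 1.4286.
At M' = 30: x* = 2.1429. Change: 2.1429 − 1.4286 = 0.7143.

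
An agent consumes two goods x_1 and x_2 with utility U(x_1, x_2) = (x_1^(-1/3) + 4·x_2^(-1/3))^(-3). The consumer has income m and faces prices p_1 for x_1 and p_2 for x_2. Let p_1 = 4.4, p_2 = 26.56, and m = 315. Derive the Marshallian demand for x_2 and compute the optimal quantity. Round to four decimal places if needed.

x_2* = 9.6772

MU_x_1 ∝ x_1^(-4/3), MU_x_2 ∝ 4·x_2^(-4/3), so MRS = (1/4)·(x_2/x_1)^(4/3) = p_1/p_2.
Solve for the ratio: x_2/x_1 = [4·p_1/p_2]^(0.75).
Substitute x_2 = (x_2/x_1)·x_1 into the budget: x_1* = m/(p_1 + p_2·(x_2/x_1)).
Numerically x_2/x_1 = 0.734452, so x_1* = 315/(4.4 + 26.56·0.734452) = 13.176 and x_2* = 0.734452·13.176 = 9.6772.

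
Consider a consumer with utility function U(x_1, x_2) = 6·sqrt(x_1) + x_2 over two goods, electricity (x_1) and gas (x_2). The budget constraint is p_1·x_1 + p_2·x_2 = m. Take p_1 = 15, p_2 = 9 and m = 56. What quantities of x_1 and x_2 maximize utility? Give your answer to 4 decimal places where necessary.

Utility is quasi-linear in x_2; the FOC for x_1 is 3/√x_1 = p_1/p_2.
Thus x_1* = (3·p_2/p_1)² — independent of m — with the rest of income spent on x_2.
Plugging in: x_1* = (3·9/15)² = 3.24, x_2* = 0.8222.

x_1* = 3.24, x_2* = 0.8222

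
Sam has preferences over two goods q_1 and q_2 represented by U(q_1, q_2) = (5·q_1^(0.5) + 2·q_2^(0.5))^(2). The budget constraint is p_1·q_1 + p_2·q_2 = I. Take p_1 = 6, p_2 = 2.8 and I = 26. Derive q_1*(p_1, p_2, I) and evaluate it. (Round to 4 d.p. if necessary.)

Substitute q_2 = (q_2/q_1)·q_1 into the budget: q_1* = I/(p_1 + p_2·(q_2/q_1)).
Numerically q_2/q_1 = 0.734694, so q_1* = 26/(6 + 2.8·0.734694) = 3.227.

q_1* = 3.227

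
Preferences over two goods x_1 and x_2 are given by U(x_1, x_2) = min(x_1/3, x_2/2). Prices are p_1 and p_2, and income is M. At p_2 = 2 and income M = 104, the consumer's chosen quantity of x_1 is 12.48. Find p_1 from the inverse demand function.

p_1 = 7

With perfect complements, no substitution: consume in ratio x_1:x_2 = 3:2.
Budget: p_1·x_1 + p_2·(2/3)·x_1 = M, so (3·p_1 + 2·p_2)·x_1 = 3·M.
Demand: x_1*(p_1,p_2,M) = 3·M/(3·p_1 + 2·p_2), x_2* = 2·M/(3·p_1 + 2·p_2).
Set x_1* = 12.48 in the demand function and solve for p_1: p_1 = 7.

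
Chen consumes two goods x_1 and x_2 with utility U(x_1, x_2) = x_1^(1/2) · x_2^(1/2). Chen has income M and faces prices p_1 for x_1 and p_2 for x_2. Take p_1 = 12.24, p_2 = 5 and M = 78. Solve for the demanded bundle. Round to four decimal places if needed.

x_1* = 3.1863, x_2* = 7.8

Demand: x_1*(p_1,p_2,M) = 0.5·M/p_1 and x_2* = 0.5·M/p_2.
At p_1=12.24, p_2=5, M=78: x_1* = 0.5·78/12.24 = 3.1863, x_2* = 7.8.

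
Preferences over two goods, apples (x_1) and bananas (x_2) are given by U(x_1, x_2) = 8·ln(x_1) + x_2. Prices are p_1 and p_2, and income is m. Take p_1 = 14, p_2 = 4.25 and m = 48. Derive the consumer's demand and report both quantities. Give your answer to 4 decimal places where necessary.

x_1* = 2.4286, x_2* = 3.2941

MU_x_1 = 8/x_1, MU_x_2 = 1. Tangency: 8/x_1 = p_1/p_2.
So x_1*(p_1,p_2) = 8·p_2/p_1, independent of income; and x_2* = (m − 8·p_2)/p_2.
At the given prices: x_1* = 8·4.25/14 = 2.4286, and x_2* = 3.2941.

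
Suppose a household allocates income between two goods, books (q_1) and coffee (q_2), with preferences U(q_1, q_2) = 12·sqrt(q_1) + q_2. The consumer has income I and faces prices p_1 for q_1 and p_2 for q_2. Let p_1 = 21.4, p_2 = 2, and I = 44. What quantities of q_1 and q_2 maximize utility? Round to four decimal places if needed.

q_1* = 0.3144, q_2* = 18.6355

MU_q_1 = 6/√q_1, MU_q_2 = 1. Tangency: 6/√q_1 = p_1/p_2.
Solve: √q_1 = 6·p_2/p_1, so q_1*(p_1,p_2) = (6·p_2/p_1)², and q_2* = (I − p_1·q_1*)/p_2.
Plugging in: q_1* = (6·2/21.4)² = 0.3144, q_2* = 18.6355.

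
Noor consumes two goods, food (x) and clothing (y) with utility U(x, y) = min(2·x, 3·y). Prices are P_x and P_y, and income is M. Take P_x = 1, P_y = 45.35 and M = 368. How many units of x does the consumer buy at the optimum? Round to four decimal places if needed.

Here 3·1 + 2·45.35 = 93.7, giving x* = 11.7823.

x* = 11.7823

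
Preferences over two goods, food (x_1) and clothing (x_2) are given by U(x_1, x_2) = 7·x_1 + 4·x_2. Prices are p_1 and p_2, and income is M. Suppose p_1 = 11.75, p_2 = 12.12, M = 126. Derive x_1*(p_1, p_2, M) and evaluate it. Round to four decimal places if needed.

Linear utility — the consumer picks whichever good has higher MU/price: 7/11.75 = 0.5957 vs 4/12.12 = 0.33.
x_1 gives more utility per dollar, so spend all income on x_1: x_1* = M/p_1, x_2* = 0.
Numerically: x_1* = 10.7234, x_2* = 0.

x_1* = 10.7234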